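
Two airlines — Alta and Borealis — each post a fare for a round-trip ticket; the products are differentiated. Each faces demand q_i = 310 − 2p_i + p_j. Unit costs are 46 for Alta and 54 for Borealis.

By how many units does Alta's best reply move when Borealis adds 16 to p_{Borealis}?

Alta's profit: π = (p_{Alta} − 46)(310 − 2p_{Alta} + p_{Borealis}).
∂π/∂p_{Alta} = 402 − 4p_{Alta} + p_{Borealis} = 0 ⇒ p_{Alta} = 100.5 + 0.25p_{Borealis}.
The reaction-function slope is 0.25, so a 16-unit rise in p_{Borealis} moves p_{Alta} by 0.25 × 16 = 4. Alta's best response rises — the actions are strategic complements.

4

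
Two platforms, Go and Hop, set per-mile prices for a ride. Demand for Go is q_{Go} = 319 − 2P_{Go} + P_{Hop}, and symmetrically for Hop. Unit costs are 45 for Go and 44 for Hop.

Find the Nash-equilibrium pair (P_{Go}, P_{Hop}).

Go's profit: π = (P_{Go} − 45)(319 − 2P_{Go} + P_{Hop}).
∂π/∂P_{Go} = 409 − 4P_{Go} + P_{Hop} = 0 ⇒ P_{Go} = 102.25 + 0.25P_{Hop}.
Similarly P_{Hop} = 101.75 + 0.25P_{Go}.
Plugging P_{Hop} into Go's best response: P_{Go} = 102.25 + 0.25(101.75 + 0.25P_{Go}) ⇒ 0.9375P_{Go} = 127.6875, so P_{Go} = 136.2.
Then P_{Hop} = 101.75 + 0.25·136.2 = 135.8.

136.2, 135.8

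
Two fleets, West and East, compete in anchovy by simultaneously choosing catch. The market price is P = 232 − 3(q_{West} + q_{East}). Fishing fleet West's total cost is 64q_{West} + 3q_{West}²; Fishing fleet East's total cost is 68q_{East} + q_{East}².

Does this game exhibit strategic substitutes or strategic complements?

strategic substitutes

Fishing fleet West's profit: π = q_{West}(232 − 3(q_{West} + q_{East})) − 64q_{West} − 3q_{West}².
∂π/∂q_{West} = 168 − 12q_{West} − 3q_{East} = 0, so q_{West} = 14 − 0.25q_{East}.
The best-response slope dq_{West}/dq_{East} = −0.25 < 0: the reaction function is downward-sloping, so the choices are strategic substitutes.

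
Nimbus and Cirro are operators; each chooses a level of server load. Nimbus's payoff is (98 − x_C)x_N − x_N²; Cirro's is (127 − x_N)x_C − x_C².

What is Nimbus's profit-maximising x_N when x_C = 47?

Expanding Nimbus's payoff: 98x_N − x_Cx_N − x_N².
∂π/∂x_N = 98 − x_C − 2x_N = 0, so x_N = 49 − 0.5x_C.
At x_C = 47: x_N = 49 − 0.5·47 = 25.5.

25.5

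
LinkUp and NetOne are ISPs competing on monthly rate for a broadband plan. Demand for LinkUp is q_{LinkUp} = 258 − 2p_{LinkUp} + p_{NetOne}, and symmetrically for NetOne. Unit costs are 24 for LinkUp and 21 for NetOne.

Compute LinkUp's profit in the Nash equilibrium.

LinkUp's profit: π = (p_{LinkUp} − 24)(258 − 2p_{LinkUp} + p_{NetOne}).
∂π/∂p_{LinkUp} = 306 − 4p_{LinkUp} + p_{NetOne} = 0 ⇒ p_{LinkUp} = 76.5 + 0.25p_{NetOne}.
Similarly p_{NetOne} = 75 + 0.25p_{LinkUp}.
Plugging p_{NetOne} into LinkUp's best response: p_{LinkUp} = 76.5 + 0.25(75 + 0.25p_{LinkUp}) ⇒ 0.9375p_{LinkUp} = 95.25, so p_{LinkUp} = 101.6.
Then p_{NetOne} = 75 + 0.25·101.6 = 100.4.
q_{LinkUp} = 258 − 2·101.6 + 100.4 = 155.2.
Profit = (101.6 − 24)·155.2 = 12043.52.

12043.52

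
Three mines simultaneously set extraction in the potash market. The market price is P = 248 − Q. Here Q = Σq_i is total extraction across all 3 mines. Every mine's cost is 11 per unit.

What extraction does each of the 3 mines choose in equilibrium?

A representative mine's profit is π_i = q_i(248 − Q) − 11q_i, with Q = q_i + Σ_{j≠i} q_j.
First-order condition: 237 − 2q_i − Σ_{j≠i} q_j = 0.
In a symmetric equilibrium every mine chooses the same q, so Σ_{j≠i} q_j = 2q. The condition becomes 237 − 4q = 0, giving q = 237/4 = 59.25.

59.25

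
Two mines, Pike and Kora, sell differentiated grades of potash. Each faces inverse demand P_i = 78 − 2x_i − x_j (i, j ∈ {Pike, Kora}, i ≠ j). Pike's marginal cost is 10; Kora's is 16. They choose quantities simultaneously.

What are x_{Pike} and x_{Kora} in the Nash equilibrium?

Mine Pike's profit: π = x_{Pike}(78 − 2x_{Pike} − x_{Kora}) − 10x_{Pike}.
∂π/∂x_{Pike} = 68 − 4x_{Pike} − x_{Kora} = 0 ⇒ x_{Pike} = 17 − 0.25x_{Kora}.
Similarly x_{Kora} = 15.5 − 0.25x_{Pike}.
Substituting the second reaction function into the first: x_{Pike} = 17 − 0.25(15.5 − 0.25x_{Pike}), which gives 0.9375x_{Pike} = 13.125 ⇒ x_{Pike} = 14.
Then x_{Kora} = 15.5 − 0.25·14 = 12.

14, 12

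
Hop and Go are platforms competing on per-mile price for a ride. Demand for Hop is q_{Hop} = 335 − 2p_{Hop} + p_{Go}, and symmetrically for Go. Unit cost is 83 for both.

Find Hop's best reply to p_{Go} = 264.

Hop's profit: π = (p_{Hop} − 83)(335 − 2p_{Hop} + p_{Go}).
∂π/∂p_{Hop} = 501 − 4p_{Hop} + p_{Go} = 0 ⇒ p_{Hop} = 125.25 + 0.25p_{Go}.
At p_{Go} = 264: p_{Hop} = 125.25 + 0.25·264 = 191.25.

191.25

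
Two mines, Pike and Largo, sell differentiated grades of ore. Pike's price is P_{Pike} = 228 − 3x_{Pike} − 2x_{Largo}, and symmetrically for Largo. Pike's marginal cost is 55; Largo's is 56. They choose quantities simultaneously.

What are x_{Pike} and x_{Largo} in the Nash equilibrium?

21.6875, 21.4375

Mine Pike's profit: π = x_{Pike}(228 − 3x_{Pike} − 2x_{Largo}) − 55x_{Pike}.
∂π/∂x_{Pike} = 173 − 6x_{Pike} − 2x_{Largo} = 0 ⇒ x_{Pike} = 173/6 − (1/3)x_{Largo}.
Similarly x_{Largo} = 86/3 − (1/3)x_{Pike}.
Solving the two reaction functions simultaneously: (1 − (−1/3)(−1/3))x_{Pike} = 173/6 − (1/3)·(86/3), so (8/9)x_{Pike} = 347/18 and x_{Pike} = 21.6875.
Then x_{Largo} = 86/3 − (1/3)·21.6875 = 21.4375.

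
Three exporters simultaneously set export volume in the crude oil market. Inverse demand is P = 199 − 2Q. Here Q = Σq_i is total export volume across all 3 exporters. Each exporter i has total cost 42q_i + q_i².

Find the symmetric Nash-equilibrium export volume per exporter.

A representative exporter's profit is π_i = q_i(199 − 2Q) − 42q_i − q_i², with Q = q_i + Σ_{j≠i} q_j.
First-order condition: 157 − 6q_i − 2Σ_{j≠i} q_j = 0.
In a symmetric equilibrium every exporter chooses the same q, so Σ_{j≠i} q_j = 2q. The condition becomes 157 − 10q = 0, giving q = 157/10 = 15.7.

15.7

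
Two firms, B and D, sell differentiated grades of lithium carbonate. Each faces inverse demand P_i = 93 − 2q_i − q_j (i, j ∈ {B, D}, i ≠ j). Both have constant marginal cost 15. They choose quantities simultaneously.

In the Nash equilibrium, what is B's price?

46.2

Firm B's profit: π = q_B(93 − 2q_B − q_D) − 15q_B.
∂π/∂q_B = 78 − 4q_B − q_D = 0 ⇒ q_B = 19.5 − 0.25q_D.
The game is symmetric, so in equilibrium q_D = q_B: the reaction function gives 1.25q_B = 19.5, hence q_B = 15.6.
P_B = 93 − 2·15.6 − 15.6 = 46.2.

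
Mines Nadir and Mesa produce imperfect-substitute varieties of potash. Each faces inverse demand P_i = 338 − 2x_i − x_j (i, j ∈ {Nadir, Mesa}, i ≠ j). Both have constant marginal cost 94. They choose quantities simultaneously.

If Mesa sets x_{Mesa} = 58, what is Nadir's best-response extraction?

46.5

Mine Nadir's profit: π = x_{Nadir}(338 − 2x_{Nadir} − x_{Mesa}) − 94x_{Nadir}.
∂π/∂x_{Nadir} = 244 − 4x_{Nadir} − x_{Mesa} = 0 ⇒ x_{Nadir} = 61 − 0.25x_{Mesa}.
At x_{Mesa} = 58: x_{Nadir} = 61 − 0.25·58 = 46.5.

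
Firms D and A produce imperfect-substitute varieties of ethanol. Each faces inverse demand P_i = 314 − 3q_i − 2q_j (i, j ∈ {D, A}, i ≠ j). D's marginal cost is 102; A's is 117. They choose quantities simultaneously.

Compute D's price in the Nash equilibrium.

Firm D's profit: π = q_D(314 − 3q_D − 2q_A) − 102q_D.
∂π/∂q_D = 212 − 6q_D − 2q_A = 0 ⇒ q_D = 106/3 − (1/3)q_A.
Similarly q_A = 197/6 − (1/3)q_D.
Solving the two reaction functions simultaneously: (1 − (−1/3)(−1/3))q_D = 106/3 − (1/3)·(197/6), so (8/9)q_D = 439/18 and q_D = 27.4375.
Then q_A = 197/6 − (1/3)·27.4375 = 23.6875.
P_D = 314 − 3·27.4375 − 2·23.6875 = 184.3125.

184.3125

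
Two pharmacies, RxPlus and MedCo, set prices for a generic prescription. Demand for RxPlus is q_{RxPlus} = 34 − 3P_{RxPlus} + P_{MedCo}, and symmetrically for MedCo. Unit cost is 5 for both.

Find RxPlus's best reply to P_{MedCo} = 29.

RxPlus's profit: π = (P_{RxPlus} − 5)(34 − 3P_{RxPlus} + P_{MedCo}).
∂π/∂P_{RxPlus} = 49 − 6P_{RxPlus} + P_{MedCo} = 0 ⇒ P_{RxPlus} = 49/6 + (1/6)P_{MedCo}.
At P_{MedCo} = 29: P_{RxPlus} = 49/6 + (1/6)·29 = 13.

13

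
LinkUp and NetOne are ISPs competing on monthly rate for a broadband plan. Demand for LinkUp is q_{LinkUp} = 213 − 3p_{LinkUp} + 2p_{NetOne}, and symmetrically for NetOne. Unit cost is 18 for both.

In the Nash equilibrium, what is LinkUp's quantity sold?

146.25

LinkUp's profit: π = (p_{LinkUp} − 18)(213 − 3p_{LinkUp} + 2p_{NetOne}).
∂π/∂p_{LinkUp} = 267 − 6p_{LinkUp} + 2p_{NetOne} = 0 ⇒ p_{LinkUp} = 44.5 + (1/3)p_{NetOne}.
The game is symmetric, so in equilibrium p_{NetOne} = p_{LinkUp}: the reaction function gives (2/3)p_{LinkUp} = 44.5, hence p_{LinkUp} = 66.75.
q_{LinkUp} = 213 − 3·66.75 + 2·66.75 = 146.25.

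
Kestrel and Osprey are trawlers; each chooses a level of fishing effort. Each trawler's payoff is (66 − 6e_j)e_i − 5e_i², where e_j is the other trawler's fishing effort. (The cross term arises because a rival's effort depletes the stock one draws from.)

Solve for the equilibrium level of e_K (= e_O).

4.125

Kestrel's payoff is (66 − 6e_O)e_K − 5e_K².
∂π/∂e_K = 66 − 6e_O − 10e_K = 0, so e_K = 6.6 − 0.6e_O.
By symmetry e_O = e_K; substituting into the reaction function, 1.6e_K = 6.6 and e_K = 4.125.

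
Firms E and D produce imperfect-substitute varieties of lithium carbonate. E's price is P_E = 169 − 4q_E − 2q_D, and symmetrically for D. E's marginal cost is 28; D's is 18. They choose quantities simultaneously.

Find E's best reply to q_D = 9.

Firm E's profit: π = q_E(169 − 4q_E − 2q_D) − 28q_E.
∂π/∂q_E = 141 − 8q_E − 2q_D = 0 ⇒ q_E = 17.625 − 0.25q_D.
At q_D = 9: q_E = 17.625 − 0.25·9 = 15.375.

15.375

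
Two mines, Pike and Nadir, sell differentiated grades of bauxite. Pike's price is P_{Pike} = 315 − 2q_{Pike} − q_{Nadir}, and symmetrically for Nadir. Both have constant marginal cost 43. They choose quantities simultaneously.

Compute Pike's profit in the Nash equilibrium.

5918.72

Mine Pike's profit: π = q_{Pike}(315 − 2q_{Pike} − q_{Nadir}) − 43q_{Pike}.
∂π/∂q_{Pike} = 272 − 4q_{Pike} − q_{Nadir} = 0 ⇒ q_{Pike} = 68 − 0.25q_{Nadir}.
By symmetry q_{Nadir} = q_{Pike}; substituting into the reaction function, 1.25q_{Pike} = 68 and q_{Pike} = 54.4.
P_{Pike} = 315 − 2·54.4 − 54.4 = 151.8.
Profit = (151.8 − 43)·54.4 = 5918.72.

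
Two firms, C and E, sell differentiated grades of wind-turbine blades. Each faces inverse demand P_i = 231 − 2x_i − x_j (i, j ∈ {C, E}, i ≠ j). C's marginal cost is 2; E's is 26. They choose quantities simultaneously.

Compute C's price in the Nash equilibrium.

Firm C's profit: π = x_C(231 − 2x_C − x_E) − 2x_C.
∂π/∂x_C = 229 − 4x_C − x_E = 0 ⇒ x_C = 57.25 − 0.25x_E.
Similarly x_E = 51.25 − 0.25x_C.
Solving the two reaction functions simultaneously: (1 − (−0.25)(−0.25))x_C = 57.25 − 0.25·51.25, so 0.9375x_C = 44.4375 and x_C = 47.4.
Then x_E = 51.25 − 0.25·47.4 = 39.4.
P_C = 231 − 2·47.4 − 39.4 = 96.8.

96.8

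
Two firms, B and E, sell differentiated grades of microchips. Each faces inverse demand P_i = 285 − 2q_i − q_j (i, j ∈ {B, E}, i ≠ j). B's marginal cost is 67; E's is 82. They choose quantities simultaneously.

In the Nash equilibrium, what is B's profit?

Firm B's profit: π = q_B(285 − 2q_B − q_E) − 67q_B.
∂π/∂q_B = 218 − 4q_B − q_E = 0 ⇒ q_B = 54.5 − 0.25q_E.
Similarly q_E = 50.75 − 0.25q_B.
Solving the two reaction functions simultaneously: (1 − (−0.25)(−0.25))q_B = 54.5 − 0.25·50.75, so 0.9375q_B = 41.8125 and q_B = 44.6.
Then q_E = 50.75 − 0.25·44.6 = 39.6.
P_B = 285 − 2·44.6 − 39.6 = 156.2.
Profit = (156.2 − 67)·44.6 = 3978.32.

3978.32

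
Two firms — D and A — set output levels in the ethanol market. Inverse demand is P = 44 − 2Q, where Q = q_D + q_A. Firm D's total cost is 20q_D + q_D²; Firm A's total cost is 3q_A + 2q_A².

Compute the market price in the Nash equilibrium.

Firm D's profit: π = q_D(44 − 2(q_D + q_A)) − 20q_D − q_D².
∂π/∂q_D = 24 − 6q_D − 2q_A = 0, so q_D = 4 − (1/3)q_A.
For A: ∂π/∂q_A = 41 − 8q_A − 2q_D = 0 ⇒ q_A = 5.125 − 0.25q_D.
Substituting the second reaction function into the first: q_D = 4 − (1/3)(5.125 − 0.25q_D), which gives (11/12)q_D = 55/24 ⇒ q_D = 2.5.
Then q_A = 5.125 − 0.25·2.5 = 4.5.
Equilibrium price: P = 44 − 2·7 = 30.

30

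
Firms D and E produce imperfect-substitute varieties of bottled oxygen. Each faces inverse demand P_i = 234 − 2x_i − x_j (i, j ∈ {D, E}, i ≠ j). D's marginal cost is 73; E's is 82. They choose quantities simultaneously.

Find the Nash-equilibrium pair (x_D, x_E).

32.8, 29.8

Firm D's profit: π = x_D(234 − 2x_D − x_E) − 73x_D.
∂π/∂x_D = 161 − 4x_D − x_E = 0 ⇒ x_D = 40.25 − 0.25x_E.
Similarly x_E = 38 − 0.25x_D.
Plugging x_E into D's best response: x_D = 40.25 − 0.25(38 − 0.25x_D) ⇒ 0.9375x_D = 30.75, so x_D = 32.8.
Then x_E = 38 − 0.25·32.8 = 29.8.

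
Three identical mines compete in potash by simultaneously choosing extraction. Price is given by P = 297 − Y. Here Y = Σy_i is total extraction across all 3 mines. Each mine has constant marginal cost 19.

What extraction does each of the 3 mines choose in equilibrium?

A representative mine's profit is π_i = y_i(297 − Y) − 19y_i, with Y = y_i + Σ_{j≠i} y_j.
First-order condition: 278 − 2y_i − Σ_{j≠i} y_j = 0.
Imposing symmetry (y_j = y for all j) turns Σ_{j≠i} y_j into 2y, so 278 = 4y and y = 69.5.

69.5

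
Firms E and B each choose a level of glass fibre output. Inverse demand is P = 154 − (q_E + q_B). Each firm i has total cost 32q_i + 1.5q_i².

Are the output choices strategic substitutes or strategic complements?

strategic substitutes

Firm E's profit: π = q_E(154 − (q_E + q_B)) − 32q_E − 1.5q_E².
∂π/∂q_E = 122 − 5q_E − q_B = 0, so q_E = 24.4 − 0.2q_B.
The best-response slope dq_E/dq_B = −0.2 < 0: the reaction function is downward-sloping, so the choices are strategic substitutes.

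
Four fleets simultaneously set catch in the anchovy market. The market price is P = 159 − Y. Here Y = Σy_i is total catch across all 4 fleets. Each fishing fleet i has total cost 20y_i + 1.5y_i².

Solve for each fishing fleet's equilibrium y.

17.375

A representative fishing fleet's profit is π_i = y_i(159 − Y) − 20y_i − 1.5y_i², with Y = y_i + Σ_{j≠i} y_j.
First-order condition: 139 − 5y_i − Σ_{j≠i} y_j = 0.
In a symmetric equilibrium every fishing fleet chooses the same y, so Σ_{j≠i} y_j = 3y. The condition becomes 139 − 8y = 0, giving y = 139/8 = 17.375.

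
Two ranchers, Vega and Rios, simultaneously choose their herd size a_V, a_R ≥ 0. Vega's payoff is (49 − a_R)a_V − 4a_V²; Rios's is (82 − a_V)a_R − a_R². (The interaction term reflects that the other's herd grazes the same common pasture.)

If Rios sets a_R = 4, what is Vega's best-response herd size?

5.625

Expanding Vega's payoff: 49a_V − a_Ra_V − 4a_V².
∂π/∂a_V = 49 − a_R − 8a_V = 0, so a_V = 6.125 − 0.125a_R.
At a_R = 4: a_V = 6.125 − 0.125·4 = 5.625.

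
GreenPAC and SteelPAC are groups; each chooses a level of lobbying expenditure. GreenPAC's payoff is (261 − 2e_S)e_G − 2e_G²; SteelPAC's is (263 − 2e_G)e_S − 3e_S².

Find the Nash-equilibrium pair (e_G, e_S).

Expanding GreenPAC's payoff: 261e_G − 2e_Se_G − 2e_G².
∂π/∂e_G = 261 − 2e_S − 4e_G = 0, so e_G = 65.25 − 0.5e_S.
Likewise for SteelPAC: e_S = 263/6 − (1/3)e_G.
Solving the two reaction functions simultaneously: (1 − (−0.5)(−1/3))e_G = 65.25 − 0.5·(263/6), so (5/6)e_G = 130/3 and e_G = 52.
Then e_S = 263/6 − (1/3)·52 = 26.5.

52, 26.5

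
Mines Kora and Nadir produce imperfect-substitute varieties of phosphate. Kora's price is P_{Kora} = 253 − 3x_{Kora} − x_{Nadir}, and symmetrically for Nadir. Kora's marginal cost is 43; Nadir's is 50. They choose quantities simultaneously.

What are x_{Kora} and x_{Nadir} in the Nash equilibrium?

30.2, 28.8

Mine Kora's profit: π = x_{Kora}(253 − 3x_{Kora} − x_{Nadir}) − 43x_{Kora}.
∂π/∂x_{Kora} = 210 − 6x_{Kora} − x_{Nadir} = 0 ⇒ x_{Kora} = 35 − (1/6)x_{Nadir}.
Similarly x_{Nadir} = 203/6 − (1/6)x_{Kora}.
Substituting the second reaction function into the first: x_{Kora} = 35 − (1/6)(203/6 − (1/6)x_{Kora}), which gives (35/36)x_{Kora} = 1057/36 ⇒ x_{Kora} = 30.2.
Then x_{Nadir} = 203/6 − (1/6)·30.2 = 28.8.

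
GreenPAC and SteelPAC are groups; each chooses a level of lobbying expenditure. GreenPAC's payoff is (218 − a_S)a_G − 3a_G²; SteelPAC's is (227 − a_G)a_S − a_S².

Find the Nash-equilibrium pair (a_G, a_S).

19, 104

Expanding GreenPAC's payoff: 218a_G − a_Sa_G − 3a_G².
∂π/∂a_G = 218 − a_S − 6a_G = 0, so a_G = 109/3 − (1/6)a_S.
Likewise for SteelPAC: a_S = 113.5 − 0.5a_G.
Plugging a_S into GreenPAC's best response: a_G = 109/3 − (1/6)(113.5 − 0.5a_G) ⇒ (11/12)a_G = 209/12, so a_G = 19.
Then a_S = 113.5 − 0.5·19 = 104.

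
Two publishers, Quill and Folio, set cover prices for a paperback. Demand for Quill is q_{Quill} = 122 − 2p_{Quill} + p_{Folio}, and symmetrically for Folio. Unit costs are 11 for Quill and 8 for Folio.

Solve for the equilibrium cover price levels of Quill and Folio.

Quill's profit: π = (p_{Quill} − 11)(122 − 2p_{Quill} + p_{Folio}).
∂π/∂p_{Quill} = 144 − 4p_{Quill} + p_{Folio} = 0 ⇒ p_{Quill} = 36 + 0.25p_{Folio}.
Similarly p_{Folio} = 34.5 + 0.25p_{Quill}.
Plugging p_{Folio} into Quill's best response: p_{Quill} = 36 + 0.25(34.5 + 0.25p_{Quill}) ⇒ 0.9375p_{Quill} = 44.625, so p_{Quill} = 47.6.
Then p_{Folio} = 34.5 + 0.25·47.6 = 46.4.

47.6, 46.4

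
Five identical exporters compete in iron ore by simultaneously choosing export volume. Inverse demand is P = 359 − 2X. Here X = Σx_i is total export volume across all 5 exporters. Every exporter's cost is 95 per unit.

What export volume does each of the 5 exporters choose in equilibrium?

A representative exporter's profit is π_i = x_i(359 − 2X) − 95x_i, with X = x_i + Σ_{j≠i} x_j.
First-order condition: 264 − 4x_i − 2Σ_{j≠i} x_j = 0.
Imposing symmetry (x_j = x for all j) turns Σ_{j≠i} x_j into 4x, so 264 = 12x and x = 22.

22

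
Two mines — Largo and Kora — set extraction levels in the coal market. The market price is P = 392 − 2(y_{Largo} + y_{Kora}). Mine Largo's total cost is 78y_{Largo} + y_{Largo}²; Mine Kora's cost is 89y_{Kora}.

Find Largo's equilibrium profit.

3168.75

Mine Largo's profit: π = y_{Largo}(392 − 2(y_{Largo} + y_{Kora})) − 78y_{Largo} − y_{Largo}².
∂π/∂y_{Largo} = 314 − 6y_{Largo} − 2y_{Kora} = 0, so y_{Largo} = 157/3 − (1/3)y_{Kora}.
For Kora: ∂π/∂y_{Kora} = 303 − 4y_{Kora} − 2y_{Largo} = 0 ⇒ y_{Kora} = 75.75 − 0.5y_{Largo}.
Solving the two reaction functions simultaneously: (1 − (−1/3)(−0.5))y_{Largo} = 157/3 − (1/3)·75.75, so (5/6)y_{Largo} = 325/12 and y_{Largo} = 32.5.
Then y_{Kora} = 75.75 − 0.5·32.5 = 59.5.
Price P = 392 − 2·92 = 208.
Largo's profit: (208 − 78)·32.5 − (32.5)² = 3168.75.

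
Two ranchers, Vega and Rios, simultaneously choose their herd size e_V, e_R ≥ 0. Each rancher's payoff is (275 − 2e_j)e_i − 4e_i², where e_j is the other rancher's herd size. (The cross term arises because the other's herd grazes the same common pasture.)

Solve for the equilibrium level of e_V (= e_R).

Vega's payoff is (275 − 2e_R)e_V − 4e_V².
∂π/∂e_V = 275 − 2e_R − 8e_V = 0, so e_V = 34.375 − 0.25e_R.
Setting e_V = e_R in the reaction function: e_V = 34.375 − 0.25e_V, so e_V = 34.375 / 1.25 = 27.5.

27.5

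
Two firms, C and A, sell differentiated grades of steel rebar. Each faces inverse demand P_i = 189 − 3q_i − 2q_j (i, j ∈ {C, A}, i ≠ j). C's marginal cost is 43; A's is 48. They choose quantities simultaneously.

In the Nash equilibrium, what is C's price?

Firm C's profit: π = q_C(189 − 3q_C − 2q_A) − 43q_C.
∂π/∂q_C = 146 − 6q_C − 2q_A = 0 ⇒ q_C = 73/3 − (1/3)q_A.
Similarly q_A = 23.5 − (1/3)q_C.
Solving the two reaction functions simultaneously: (1 − (−1/3)(−1/3))q_C = 73/3 − (1/3)·23.5, so (8/9)q_C = 16.5 and q_C = 18.5625.
Then q_A = 23.5 − (1/3)·18.5625 = 17.3125.
P_C = 189 − 3·18.5625 − 2·17.3125 = 98.6875.

98.6875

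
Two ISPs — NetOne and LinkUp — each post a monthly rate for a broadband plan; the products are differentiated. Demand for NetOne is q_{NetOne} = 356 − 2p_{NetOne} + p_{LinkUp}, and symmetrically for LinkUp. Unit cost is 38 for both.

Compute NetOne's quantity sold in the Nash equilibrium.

212

NetOne's profit: π = (p_{NetOne} − 38)(356 − 2p_{NetOne} + p_{LinkUp}).
∂π/∂p_{NetOne} = 432 − 4p_{NetOne} + p_{LinkUp} = 0 ⇒ p_{NetOne} = 108 + 0.25p_{LinkUp}.
By symmetry p_{LinkUp} = p_{NetOne}; substituting into the reaction function, 0.75p_{NetOne} = 108 and p_{NetOne} = 144.
q_{NetOne} = 356 − 2·144 + 144 = 212.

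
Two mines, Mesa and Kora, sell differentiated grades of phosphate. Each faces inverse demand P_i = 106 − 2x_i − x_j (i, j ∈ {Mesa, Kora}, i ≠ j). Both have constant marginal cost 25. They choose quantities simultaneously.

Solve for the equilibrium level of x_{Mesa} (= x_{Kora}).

Mine Mesa's profit: π = x_{Mesa}(106 − 2x_{Mesa} − x_{Kora}) − 25x_{Mesa}.
∂π/∂x_{Mesa} = 81 − 4x_{Mesa} − x_{Kora} = 0 ⇒ x_{Mesa} = 20.25 − 0.25x_{Kora}.
By symmetry x_{Kora} = x_{Mesa}; substituting into the reaction function, 1.25x_{Mesa} = 20.25 and x_{Mesa} = 16.2.

16.2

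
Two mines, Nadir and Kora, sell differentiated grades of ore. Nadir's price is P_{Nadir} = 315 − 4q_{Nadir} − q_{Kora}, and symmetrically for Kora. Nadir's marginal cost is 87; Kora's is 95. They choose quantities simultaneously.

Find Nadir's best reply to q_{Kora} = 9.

Mine Nadir's profit: π = q_{Nadir}(315 − 4q_{Nadir} − q_{Kora}) − 87q_{Nadir}.
∂π/∂q_{Nadir} = 228 − 8q_{Nadir} − q_{Kora} = 0 ⇒ q_{Nadir} = 28.5 − 0.125q_{Kora}.
At q_{Kora} = 9: q_{Nadir} = 28.5 − 0.125·9 = 27.375.

27.375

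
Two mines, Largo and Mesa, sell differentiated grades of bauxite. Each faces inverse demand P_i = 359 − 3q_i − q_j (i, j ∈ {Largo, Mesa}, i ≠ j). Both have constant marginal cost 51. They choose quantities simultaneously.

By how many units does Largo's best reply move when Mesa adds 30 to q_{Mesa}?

Mine Largo's profit: π = q_{Largo}(359 − 3q_{Largo} − q_{Mesa}) − 51q_{Largo}.
∂π/∂q_{Largo} = 308 − 6q_{Largo} − q_{Mesa} = 0 ⇒ q_{Largo} = 154/3 − (1/6)q_{Mesa}.
The reaction-function slope is −1/6, so a 30-unit rise in q_{Mesa} moves q_{Largo} by −1/6 × 30 = −5. Largo's best response falls — the actions are strategic substitutes.

-5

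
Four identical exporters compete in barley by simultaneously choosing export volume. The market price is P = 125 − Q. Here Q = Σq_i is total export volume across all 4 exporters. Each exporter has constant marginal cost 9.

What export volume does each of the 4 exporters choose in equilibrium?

23.2

A representative exporter's profit is π_i = q_i(125 − Q) − 9q_i, with Q = q_i + Σ_{j≠i} q_j.
First-order condition: 116 − 2q_i − Σ_{j≠i} q_j = 0.
Imposing symmetry (q_j = q for all j) turns Σ_{j≠i} q_j into 3q, so 116 = 5q and q = 23.2.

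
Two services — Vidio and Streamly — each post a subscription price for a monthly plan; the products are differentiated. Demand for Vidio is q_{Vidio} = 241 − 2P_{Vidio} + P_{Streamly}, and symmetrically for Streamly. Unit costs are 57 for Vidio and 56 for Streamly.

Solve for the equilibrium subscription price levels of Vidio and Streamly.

118.2, 117.8

Vidio's profit: π = (P_{Vidio} − 57)(241 − 2P_{Vidio} + P_{Streamly}).
∂π/∂P_{Vidio} = 355 − 4P_{Vidio} + P_{Streamly} = 0 ⇒ P_{Vidio} = 88.75 + 0.25P_{Streamly}.
Similarly P_{Streamly} = 88.25 + 0.25P_{Vidio}.
Solving the two reaction functions simultaneously: (1 − (0.25)(0.25))P_{Vidio} = 88.75 + 0.25·88.25, so 0.9375P_{Vidio} = 110.8125 and P_{Vidio} = 118.2.
Then P_{Streamly} = 88.25 + 0.25·118.2 = 117.8.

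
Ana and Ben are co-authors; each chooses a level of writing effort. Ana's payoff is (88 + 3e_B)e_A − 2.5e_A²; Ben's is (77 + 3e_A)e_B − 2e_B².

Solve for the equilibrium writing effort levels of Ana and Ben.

53, 59

Expanding Ana's payoff: 88e_A + 3e_Be_A − 2.5e_A².
∂π/∂e_A = 88 + 3e_B − 5e_A = 0, so e_A = 17.6 + 0.6e_B.
Likewise for Ben: e_B = 19.25 + 0.75e_A.
Plugging e_B into Ana's best response: e_A = 17.6 + 0.6(19.25 + 0.75e_A) ⇒ 0.55e_A = 29.15, so e_A = 53.
Then e_B = 19.25 + 0.75·53 = 59.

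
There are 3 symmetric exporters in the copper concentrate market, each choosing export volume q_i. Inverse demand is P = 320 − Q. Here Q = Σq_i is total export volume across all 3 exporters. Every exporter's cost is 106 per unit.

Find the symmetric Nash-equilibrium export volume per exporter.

A representative exporter's profit is π_i = q_i(320 − Q) − 106q_i, with Q = q_i + Σ_{j≠i} q_j.
First-order condition: 214 − 2q_i − Σ_{j≠i} q_j = 0.
Imposing symmetry (q_j = q for all j) turns Σ_{j≠i} q_j into 2q, so 214 = 4q and q = 53.5.

53.5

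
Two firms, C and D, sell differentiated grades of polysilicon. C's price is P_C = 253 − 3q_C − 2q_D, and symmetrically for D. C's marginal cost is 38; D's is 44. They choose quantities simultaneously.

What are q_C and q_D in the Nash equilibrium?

27.25, 25.75

Firm C's profit: π = q_C(253 − 3q_C − 2q_D) − 38q_C.
∂π/∂q_C = 215 − 6q_C − 2q_D = 0 ⇒ q_C = 215/6 − (1/3)q_D.
Similarly q_D = 209/6 − (1/3)q_C.
Solving the two reaction functions simultaneously: (1 − (−1/3)(−1/3))q_C = 215/6 − (1/3)·(209/6), so (8/9)q_C = 218/9 and q_C = 27.25.
Then q_D = 209/6 − (1/3)·27.25 = 25.75.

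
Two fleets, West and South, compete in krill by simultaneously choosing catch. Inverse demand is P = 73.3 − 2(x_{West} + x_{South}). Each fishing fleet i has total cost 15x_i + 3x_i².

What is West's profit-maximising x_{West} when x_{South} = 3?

Fishing fleet West's profit: π = x_{West}(73.3 − 2(x_{West} + x_{South})) − 15x_{West} − 3x_{West}².
∂π/∂x_{West} = 58.3 − 10x_{West} − 2x_{South} = 0, so x_{West} = 5.83 − 0.2x_{South}.
At x_{South} = 3: x_{West} = 5.83 − 0.2·3 = 5.23.

5.23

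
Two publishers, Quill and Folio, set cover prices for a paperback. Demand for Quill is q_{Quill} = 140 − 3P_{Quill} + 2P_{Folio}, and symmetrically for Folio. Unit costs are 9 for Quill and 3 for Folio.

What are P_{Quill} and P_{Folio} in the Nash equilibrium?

Quill's profit: π = (P_{Quill} − 9)(140 − 3P_{Quill} + 2P_{Folio}).
∂π/∂P_{Quill} = 167 − 6P_{Quill} + 2P_{Folio} = 0 ⇒ P_{Quill} = 167/6 + (1/3)P_{Folio}.
Similarly P_{Folio} = 149/6 + (1/3)P_{Quill}.
Substituting the second reaction function into the first: P_{Quill} = 167/6 + (1/3)(149/6 + (1/3)P_{Quill}), which gives (8/9)P_{Quill} = 325/9 ⇒ P_{Quill} = 40.625.
Then P_{Folio} = 149/6 + (1/3)·40.625 = 38.375.

40.625, 38.375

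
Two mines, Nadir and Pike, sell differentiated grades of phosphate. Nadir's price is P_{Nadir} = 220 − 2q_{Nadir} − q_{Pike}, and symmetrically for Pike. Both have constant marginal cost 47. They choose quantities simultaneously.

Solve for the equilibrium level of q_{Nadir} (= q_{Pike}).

34.6

Mine Nadir's profit: π = q_{Nadir}(220 − 2q_{Nadir} − q_{Pike}) − 47q_{Nadir}.
∂π/∂q_{Nadir} = 173 − 4q_{Nadir} − q_{Pike} = 0 ⇒ q_{Nadir} = 43.25 − 0.25q_{Pike}.
By symmetry q_{Pike} = q_{Nadir}; substituting into the reaction function, 1.25q_{Nadir} = 43.25 and q_{Nadir} = 34.6.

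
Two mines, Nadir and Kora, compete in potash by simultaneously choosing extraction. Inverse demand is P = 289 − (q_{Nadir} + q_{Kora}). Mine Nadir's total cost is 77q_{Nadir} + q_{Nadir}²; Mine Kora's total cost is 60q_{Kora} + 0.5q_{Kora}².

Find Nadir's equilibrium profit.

2738

Mine Nadir's profit: π = q_{Nadir}(289 − (q_{Nadir} + q_{Kora})) − 77q_{Nadir} − q_{Nadir}².
∂π/∂q_{Nadir} = 212 − 4q_{Nadir} − q_{Kora} = 0, so q_{Nadir} = 53 − 0.25q_{Kora}.
For Kora: ∂π/∂q_{Kora} = 229 − 3q_{Kora} − q_{Nadir} = 0 ⇒ q_{Kora} = 229/3 − (1/3)q_{Nadir}.
Solving the two reaction functions simultaneously: (1 − (−0.25)(−1/3))q_{Nadir} = 53 − 0.25·(229/3), so (11/12)q_{Nadir} = 407/12 and q_{Nadir} = 37.
Then q_{Kora} = 229/3 − (1/3)·37 = 64.
Price P = 289 − 101 = 188.
Nadir's profit: (188 − 77)·37 − (37)² = 2738.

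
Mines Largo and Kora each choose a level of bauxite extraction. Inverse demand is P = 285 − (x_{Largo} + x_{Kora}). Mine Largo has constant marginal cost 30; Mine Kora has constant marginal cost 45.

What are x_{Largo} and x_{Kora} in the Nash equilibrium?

Mine Largo's profit: π = x_{Largo}(285 − (x_{Largo} + x_{Kora})) − 30x_{Largo}.
∂π/∂x_{Largo} = 255 − 2x_{Largo} − x_{Kora} = 0, so x_{Largo} = 127.5 − 0.5x_{Kora}.
By the same steps for Kora: x_{Kora} = 120 − 0.5x_{Largo}.
Substituting the second reaction function into the first: x_{Largo} = 127.5 − 0.5(120 − 0.5x_{Largo}), which gives 0.75x_{Largo} = 67.5 ⇒ x_{Largo} = 90.
Then x_{Kora} = 120 − 0.5·90 = 75.

90, 75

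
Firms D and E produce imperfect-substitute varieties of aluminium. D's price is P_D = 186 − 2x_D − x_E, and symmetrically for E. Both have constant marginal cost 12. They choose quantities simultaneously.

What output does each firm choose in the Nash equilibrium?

34.8

Firm D's profit: π = x_D(186 − 2x_D − x_E) − 12x_D.
∂π/∂x_D = 174 − 4x_D − x_E = 0 ⇒ x_D = 43.5 − 0.25x_E.
The game is symmetric, so in equilibrium x_E = x_D: the reaction function gives 1.25x_D = 43.5, hence x_D = 34.8.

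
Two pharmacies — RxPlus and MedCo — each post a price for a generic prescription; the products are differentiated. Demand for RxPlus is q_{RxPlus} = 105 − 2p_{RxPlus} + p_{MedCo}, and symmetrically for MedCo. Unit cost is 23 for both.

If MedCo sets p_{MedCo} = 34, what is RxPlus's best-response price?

46.25

RxPlus's profit: π = (p_{RxPlus} − 23)(105 − 2p_{RxPlus} + p_{MedCo}).
∂π/∂p_{RxPlus} = 151 − 4p_{RxPlus} + p_{MedCo} = 0 ⇒ p_{RxPlus} = 37.75 + 0.25p_{MedCo}.
At p_{MedCo} = 34: p_{RxPlus} = 37.75 + 0.25·34 = 46.25.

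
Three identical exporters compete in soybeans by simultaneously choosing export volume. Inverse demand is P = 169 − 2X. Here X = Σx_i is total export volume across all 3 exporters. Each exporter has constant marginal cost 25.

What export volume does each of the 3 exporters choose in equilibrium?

18

A representative exporter's profit is π_i = x_i(169 − 2X) − 25x_i, with X = x_i + Σ_{j≠i} x_j.
First-order condition: 144 − 4x_i − 2Σ_{j≠i} x_j = 0.
In a symmetric equilibrium every exporter chooses the same x, so Σ_{j≠i} x_j = 2x. The condition becomes 144 − 8x = 0, giving x = 144/8 = 18.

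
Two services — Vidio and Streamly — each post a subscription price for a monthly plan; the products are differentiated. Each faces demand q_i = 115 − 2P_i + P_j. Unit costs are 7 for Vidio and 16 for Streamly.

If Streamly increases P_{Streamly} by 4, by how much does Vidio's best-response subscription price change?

Vidio's profit: π = (P_{Vidio} − 7)(115 − 2P_{Vidio} + P_{Streamly}).
∂π/∂P_{Vidio} = 129 − 4P_{Vidio} + P_{Streamly} = 0 ⇒ P_{Vidio} = 32.25 + 0.25P_{Streamly}.
The reaction-function slope is 0.25, so a 4-unit rise in P_{Streamly} moves P_{Vidio} by 0.25 × 4 = 1. Vidio's best response rises — the actions are strategic complements.

1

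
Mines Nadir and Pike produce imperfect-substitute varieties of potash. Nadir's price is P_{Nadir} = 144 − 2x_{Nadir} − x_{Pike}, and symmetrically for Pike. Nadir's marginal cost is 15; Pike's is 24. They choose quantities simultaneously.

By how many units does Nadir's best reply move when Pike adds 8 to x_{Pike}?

-2

Mine Nadir's profit: π = x_{Nadir}(144 − 2x_{Nadir} − x_{Pike}) − 15x_{Nadir}.
∂π/∂x_{Nadir} = 129 − 4x_{Nadir} − x_{Pike} = 0 ⇒ x_{Nadir} = 32.25 − 0.25x_{Pike}.
The reaction-function slope is −0.25, so an 8-unit rise in x_{Pike} moves x_{Nadir} by −0.25 × 8 = −2. Nadir's best response falls — the actions are strategic substitutes.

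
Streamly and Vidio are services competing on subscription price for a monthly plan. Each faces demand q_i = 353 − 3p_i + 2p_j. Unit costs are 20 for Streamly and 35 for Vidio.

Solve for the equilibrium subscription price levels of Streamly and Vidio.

Streamly's profit: π = (p_{Streamly} − 20)(353 − 3p_{Streamly} + 2p_{Vidio}).
∂π/∂p_{Streamly} = 413 − 6p_{Streamly} + 2p_{Vidio} = 0 ⇒ p_{Streamly} = 413/6 + (1/3)p_{Vidio}.
Similarly p_{Vidio} = 229/3 + (1/3)p_{Streamly}.
Substituting the second reaction function into the first: p_{Streamly} = 413/6 + (1/3)(229/3 + (1/3)p_{Streamly}), which gives (8/9)p_{Streamly} = 1697/18 ⇒ p_{Streamly} = 106.0625.
Then p_{Vidio} = 229/3 + (1/3)·106.0625 = 111.6875.

106.0625, 111.6875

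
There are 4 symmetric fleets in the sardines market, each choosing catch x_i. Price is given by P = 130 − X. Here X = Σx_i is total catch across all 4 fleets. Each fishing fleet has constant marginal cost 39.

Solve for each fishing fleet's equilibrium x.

A representative fishing fleet's profit is π_i = x_i(130 − X) − 39x_i, with X = x_i + Σ_{j≠i} x_j.
First-order condition: 91 − 2x_i − Σ_{j≠i} x_j = 0.
Imposing symmetry (x_j = x for all j) turns Σ_{j≠i} x_j into 3x, so 91 = 5x and x = 18.2.

18.2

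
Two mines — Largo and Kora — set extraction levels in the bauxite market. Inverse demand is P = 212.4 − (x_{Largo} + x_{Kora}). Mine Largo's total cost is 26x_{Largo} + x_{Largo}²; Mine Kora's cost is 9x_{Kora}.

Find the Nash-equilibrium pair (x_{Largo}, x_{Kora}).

Mine Largo's profit: π = x_{Largo}(212.4 − (x_{Largo} + x_{Kora})) − 26x_{Largo} − x_{Largo}².
∂π/∂x_{Largo} = 186.4 − 4x_{Largo} − x_{Kora} = 0, so x_{Largo} = 46.6 − 0.25x_{Kora}.
For Kora: ∂π/∂x_{Kora} = 203.4 − 2x_{Kora} − x_{Largo} = 0 ⇒ x_{Kora} = 101.7 − 0.5x_{Largo}.
Plugging x_{Kora} into Largo's best response: x_{Largo} = 46.6 − 0.25(101.7 − 0.5x_{Largo}) ⇒ 0.875x_{Largo} = 21.175, so x_{Largo} = 24.2.
Then x_{Kora} = 101.7 − 0.5·24.2 = 89.6.

24.2, 89.6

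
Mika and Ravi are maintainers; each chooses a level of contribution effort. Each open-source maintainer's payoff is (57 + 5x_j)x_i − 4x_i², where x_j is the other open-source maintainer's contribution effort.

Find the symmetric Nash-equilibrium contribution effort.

Mika's payoff is (57 + 5x_R)x_M − 4x_M².
∂π/∂x_M = 57 + 5x_R − 8x_M = 0, so x_M = 7.125 + 0.625x_R.
The game is symmetric, so in equilibrium x_R = x_M: the reaction function gives 0.375x_M = 7.125, hence x_M = 19.

19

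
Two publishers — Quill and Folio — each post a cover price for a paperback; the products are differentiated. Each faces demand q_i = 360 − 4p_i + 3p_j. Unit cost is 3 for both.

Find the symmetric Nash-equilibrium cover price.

Quill's profit: π = (p_{Quill} − 3)(360 − 4p_{Quill} + 3p_{Folio}).
∂π/∂p_{Quill} = 372 − 8p_{Quill} + 3p_{Folio} = 0 ⇒ p_{Quill} = 46.5 + 0.375p_{Folio}.
Setting p_{Quill} = p_{Folio} in the reaction function: p_{Quill} = 46.5 + 0.375p_{Quill}, so p_{Quill} = 46.5 / 0.625 = 74.4.

74.4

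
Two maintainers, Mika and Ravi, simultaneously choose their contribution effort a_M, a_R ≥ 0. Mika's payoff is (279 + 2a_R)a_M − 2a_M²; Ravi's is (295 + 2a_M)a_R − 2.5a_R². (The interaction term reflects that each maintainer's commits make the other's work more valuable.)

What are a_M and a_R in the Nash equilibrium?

124.0625, 108.625

Expanding Mika's payoff: 279a_M + 2a_Ra_M − 2a_M².
∂π/∂a_M = 279 + 2a_R − 4a_M = 0, so a_M = 69.75 + 0.5a_R.
Likewise for Ravi: a_R = 59 + 0.4a_M.
Solving the two reaction functions simultaneously: (1 − (0.5)(0.4))a_M = 69.75 + 0.5·59, so 0.8a_M = 99.25 and a_M = 124.0625.
Then a_R = 59 + 0.4·124.0625 = 108.625.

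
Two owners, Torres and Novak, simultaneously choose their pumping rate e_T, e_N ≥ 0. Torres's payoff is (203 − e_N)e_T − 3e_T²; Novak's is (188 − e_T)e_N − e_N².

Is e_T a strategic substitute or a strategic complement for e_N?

Expanding Torres's payoff: 203e_T − e_Ne_T − 3e_T².
∂π/∂e_T = 203 − e_N − 6e_T = 0, so e_T = 203/6 − (1/6)e_N.
The best-response slope de_T/de_N = −1/6 < 0: the reaction function is downward-sloping, so the choices are strategic substitutes.

strategic substitutes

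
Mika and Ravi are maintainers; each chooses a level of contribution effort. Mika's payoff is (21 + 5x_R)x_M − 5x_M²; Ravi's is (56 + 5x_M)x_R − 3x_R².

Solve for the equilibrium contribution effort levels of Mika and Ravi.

11.6, 19

Expanding Mika's payoff: 21x_M + 5x_Rx_M − 5x_M².
∂π/∂x_M = 21 + 5x_R − 10x_M = 0, so x_M = 2.1 + 0.5x_R.
Likewise for Ravi: x_R = 28/3 + (5/6)x_M.
Plugging x_R into Mika's best response: x_M = 2.1 + 0.5(28/3 + (5/6)x_M) ⇒ (7/12)x_M = 203/30, so x_M = 11.6.
Then x_R = 28/3 + (5/6)·11.6 = 19.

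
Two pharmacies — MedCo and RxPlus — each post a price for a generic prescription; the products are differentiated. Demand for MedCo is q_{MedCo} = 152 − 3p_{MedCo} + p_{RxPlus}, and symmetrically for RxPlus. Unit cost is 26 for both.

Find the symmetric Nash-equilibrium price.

46

MedCo's profit: π = (p_{MedCo} − 26)(152 − 3p_{MedCo} + p_{RxPlus}).
∂π/∂p_{MedCo} = 230 − 6p_{MedCo} + p_{RxPlus} = 0 ⇒ p_{MedCo} = 115/3 + (1/6)p_{RxPlus}.
Setting p_{MedCo} = p_{RxPlus} in the reaction function: p_{MedCo} = 115/3 + (1/6)p_{MedCo}, so p_{MedCo} = (115/3) / (5/6) = 46.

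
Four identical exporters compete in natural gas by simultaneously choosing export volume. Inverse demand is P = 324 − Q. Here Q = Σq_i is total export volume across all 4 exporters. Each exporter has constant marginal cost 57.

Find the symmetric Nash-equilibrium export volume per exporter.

53.4

A representative exporter's profit is π_i = q_i(324 − Q) − 57q_i, with Q = q_i + Σ_{j≠i} q_j.
First-order condition: 267 − 2q_i − Σ_{j≠i} q_j = 0.
With identical exporters, set every q_j = q: then 267 − 2q − 3q = 0, i.e. q = 267/5 = 53.4.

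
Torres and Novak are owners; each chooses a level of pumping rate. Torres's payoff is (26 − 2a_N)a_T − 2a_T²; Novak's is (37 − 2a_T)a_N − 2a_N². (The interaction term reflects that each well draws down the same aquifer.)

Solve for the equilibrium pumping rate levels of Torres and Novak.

Expanding Torres's payoff: 26a_T − 2a_Na_T − 2a_T².
∂π/∂a_T = 26 − 2a_N − 4a_T = 0, so a_T = 6.5 − 0.5a_N.
Likewise for Novak: a_N = 9.25 − 0.5a_T.
Plugging a_N into Torres's best response: a_T = 6.5 − 0.5(9.25 − 0.5a_T) ⇒ 0.75a_T = 1.875, so a_T = 2.5.
Then a_N = 9.25 − 0.5·2.5 = 8.

2.5, 8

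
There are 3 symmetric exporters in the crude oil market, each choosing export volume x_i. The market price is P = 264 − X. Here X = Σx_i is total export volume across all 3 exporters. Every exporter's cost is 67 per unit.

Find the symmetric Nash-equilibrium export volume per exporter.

49.25

A representative exporter's profit is π_i = x_i(264 − X) − 67x_i, with X = x_i + Σ_{j≠i} x_j.
First-order condition: 197 − 2x_i − Σ_{j≠i} x_j = 0.
With identical exporters, set every x_j = x: then 197 − 2x − 2x = 0, i.e. x = 197/4 = 49.25.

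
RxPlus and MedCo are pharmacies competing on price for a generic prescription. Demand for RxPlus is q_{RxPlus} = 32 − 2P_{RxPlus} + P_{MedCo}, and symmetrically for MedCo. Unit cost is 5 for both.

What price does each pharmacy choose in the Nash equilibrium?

RxPlus's profit: π = (P_{RxPlus} − 5)(32 − 2P_{RxPlus} + P_{MedCo}).
∂π/∂P_{RxPlus} = 42 − 4P_{RxPlus} + P_{MedCo} = 0 ⇒ P_{RxPlus} = 10.5 + 0.25P_{MedCo}.
Setting P_{RxPlus} = P_{MedCo} in the reaction function: P_{RxPlus} = 10.5 + 0.25P_{RxPlus}, so P_{RxPlus} = 10.5 / 0.75 = 14.

14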